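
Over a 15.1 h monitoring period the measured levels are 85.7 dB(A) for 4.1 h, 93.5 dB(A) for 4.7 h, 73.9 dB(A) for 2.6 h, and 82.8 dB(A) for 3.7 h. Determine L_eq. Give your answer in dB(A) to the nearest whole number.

Weight each interval's intensity by its duration and average over T = 15.1 h:
Σ tᵢ·10^(Lᵢ/10) = 4.1·10^(85.7/10) + 4.7·10^(93.5/10) + 2.6·10^(73.9/10) + 3.7·10^(82.8/10) = 1.281e+10.
L_eq = 10·log₁₀(1.281e+10/15.1) = 89.29 dB(A).

89 dB(A)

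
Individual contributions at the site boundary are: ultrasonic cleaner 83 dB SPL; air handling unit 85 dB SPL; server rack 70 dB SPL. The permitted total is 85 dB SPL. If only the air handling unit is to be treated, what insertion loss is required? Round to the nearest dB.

5 dB

The untreated sources together contribute 10^(83/10) + 10^(70/10) = 2.095e+08, i.e. 83.21 dB SPL.
To meet 85 dB SPL overall, the treated air handling unit may contribute at most 10^(85/10) − 2.095e+08 = 1.067e+08, i.e. 80.28 dB SPL.
So the air handling unit must be reduced from 85 to 80.28 dB SPL: IL = 4.72 dB.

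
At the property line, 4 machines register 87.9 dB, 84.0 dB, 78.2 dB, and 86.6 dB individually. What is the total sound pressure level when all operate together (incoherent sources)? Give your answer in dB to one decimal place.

91.4 dB

For uncorrelated sources the intensities add, so convert each level to linear form, sum, and take 10·log₁₀ of the total.
Σ 10^(L/10) = 10^(87.9/10) + 10^(84.0/10) + 10^(78.2/10) + 10^(86.6/10) = 1.391e+09.
L_total = 10·log₁₀(1.391e+09) = 91.43 dB.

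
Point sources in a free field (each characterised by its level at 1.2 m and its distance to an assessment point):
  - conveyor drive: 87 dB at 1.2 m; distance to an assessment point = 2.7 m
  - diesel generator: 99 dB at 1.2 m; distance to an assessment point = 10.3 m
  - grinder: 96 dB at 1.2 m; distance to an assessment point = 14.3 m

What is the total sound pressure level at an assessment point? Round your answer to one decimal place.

83.7 dB

First find each source's level at the receiver (point-source: −20·log₁₀(r/r_ref)), then combine on an intensity basis.
conveyor drive: 87 − 20·log₁₀(2.7/1.2) = 87 − 7.04 = 79.96 dB.
diesel generator: 99 − 20·log₁₀(10.3/1.2) = 99 − 18.67 = 80.33 dB.
grinder: 96 − 20·log₁₀(14.3/1.2) = 96 − 21.52 = 74.48 dB.
Σ 10^(L/10) = 2.349e+08 → L_total = 10·log₁₀(2.349e+08) = 83.71 dB.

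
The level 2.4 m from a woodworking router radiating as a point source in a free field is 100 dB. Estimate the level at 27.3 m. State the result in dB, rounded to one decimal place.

Point-source attenuation: ΔL = 20·log₁₀(r₂/r₁) = 20·log₁₀(27.3/2.4) = 21.119 dB.
L₂ = 100 − 20·log₁₀(27.3/2.4) = 100 − 21.119 = 78.88 dB.

78.9 dB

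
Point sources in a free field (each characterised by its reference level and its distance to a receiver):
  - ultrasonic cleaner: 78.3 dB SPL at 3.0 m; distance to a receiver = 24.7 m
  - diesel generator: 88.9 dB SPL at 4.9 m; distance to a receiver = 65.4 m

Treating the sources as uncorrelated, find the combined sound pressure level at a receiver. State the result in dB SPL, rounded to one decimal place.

67.3 dB SPL

First find each source's level at the receiver (point-source: −20·log₁₀(r/r_ref)), then combine on an intensity basis.
ultrasonic cleaner: 78.3 − 20·log₁₀(24.7/3.0) = 78.3 − 18.31 = 59.99 dB SPL.
diesel generator: 88.9 − 20·log₁₀(65.4/4.9) = 88.9 − 22.51 = 66.39 dB SPL.
Σ 10^(L/10) = 5.355e+06 → L_total = 10·log₁₀(5.355e+06) = 67.29 dB SPL.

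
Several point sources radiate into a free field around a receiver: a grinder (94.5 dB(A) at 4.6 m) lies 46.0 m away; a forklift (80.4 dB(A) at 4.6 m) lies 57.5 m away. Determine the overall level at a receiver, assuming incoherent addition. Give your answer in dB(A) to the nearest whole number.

75 dB(A)

Apply inverse-square spreading to bring every level to the receiver, then sum 10^(L/10).
grinder: 94.5 − 20·log₁₀(46.0/4.6) = 94.5 − 20.00 = 74.50 dB(A).
forklift: 80.4 − 20·log₁₀(57.5/4.6) = 80.4 − 21.94 = 58.46 dB(A).
Σ 10^(L/10) = 2.889e+07 → L_total = 10·log₁₀(2.889e+07) = 74.61 dB(A).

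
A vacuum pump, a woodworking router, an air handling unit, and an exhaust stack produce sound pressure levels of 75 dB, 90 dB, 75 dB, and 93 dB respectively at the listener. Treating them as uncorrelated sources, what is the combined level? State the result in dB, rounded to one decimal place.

94.9 dB

Incoherent sources combine by intensity addition: L_total = 10·log₁₀(Σ 10^(L_i/10)).
Σ 10^(L/10) = 10^(75/10) + 10^(90/10) + 10^(75/10) + 10^(93/10) = 3.059e+09.
L_total = 10·log₁₀(3.059e+09) = 94.86 dB.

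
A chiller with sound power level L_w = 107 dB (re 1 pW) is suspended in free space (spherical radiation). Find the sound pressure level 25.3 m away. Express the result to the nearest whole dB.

Free-field spherical radiation: L_p = L_w − 10·log₁₀(4π·r²), r = 25.3 m.
4π·r² = 8044 m², 10·log₁₀ of that is 39.055 dB.
L_p = 107 − 39.055 = 67.95 dB.

68 dB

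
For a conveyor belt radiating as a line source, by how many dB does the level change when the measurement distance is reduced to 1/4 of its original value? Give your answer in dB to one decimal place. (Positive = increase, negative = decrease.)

With cylindrical spreading the level changes by −10·log₁₀(r₂/r₁).
ΔL = −10·log₁₀(0.25) = +6.02 dB.

+6.0 dB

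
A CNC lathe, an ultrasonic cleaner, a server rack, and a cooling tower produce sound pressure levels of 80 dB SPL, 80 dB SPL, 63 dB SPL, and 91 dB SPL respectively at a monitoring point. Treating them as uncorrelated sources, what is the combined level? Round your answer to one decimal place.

91.6 dB SPL

Incoherent sources combine by intensity addition: L_total = 10·log₁₀(Σ 10^(L_i/10)).
Σ 10^(L/10) = 10^(80/10) + 10^(80/10) + 10^(63/10) + 10^(91/10) = 1.461e+09.
L_total = 10·log₁₀(1.461e+09) = 91.65 dB SPL.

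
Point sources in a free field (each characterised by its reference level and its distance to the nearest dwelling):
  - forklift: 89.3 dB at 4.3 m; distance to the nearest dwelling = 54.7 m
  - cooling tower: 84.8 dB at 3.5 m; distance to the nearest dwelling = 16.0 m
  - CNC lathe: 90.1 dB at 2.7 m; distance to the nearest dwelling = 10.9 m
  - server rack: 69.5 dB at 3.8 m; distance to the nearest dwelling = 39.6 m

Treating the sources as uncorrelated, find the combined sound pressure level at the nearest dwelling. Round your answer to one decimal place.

Apply inverse-square spreading to bring every level to the receiver, then sum 10^(L/10).
forklift: 89.3 − 20·log₁₀(54.7/4.3) = 89.3 − 22.09 = 67.21 dB.
cooling tower: 84.8 − 20·log₁₀(16.0/3.5) = 84.8 − 13.20 = 71.60 dB.
CNC lathe: 90.1 − 20·log₁₀(10.9/2.7) = 90.1 − 12.12 = 77.98 dB.
server rack: 69.5 − 20·log₁₀(39.6/3.8) = 69.5 − 20.36 = 49.14 dB.
Σ 10^(L/10) = 8.258e+07 → L_total = 10·log₁₀(8.258e+07) = 79.17 dB.

79.2 dB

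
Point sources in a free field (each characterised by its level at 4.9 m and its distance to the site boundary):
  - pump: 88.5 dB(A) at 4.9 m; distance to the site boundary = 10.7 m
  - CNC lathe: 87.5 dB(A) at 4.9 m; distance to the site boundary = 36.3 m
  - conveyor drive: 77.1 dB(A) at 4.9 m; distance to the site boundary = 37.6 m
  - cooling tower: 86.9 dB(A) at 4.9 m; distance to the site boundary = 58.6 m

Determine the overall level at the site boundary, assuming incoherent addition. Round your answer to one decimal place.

Apply inverse-square spreading to bring every level to the receiver, then sum 10^(L/10).
pump: 88.5 − 20·log₁₀(10.7/4.9) = 88.5 − 6.78 = 81.72 dB(A).
CNC lathe: 87.5 − 20·log₁₀(36.3/4.9) = 87.5 − 17.39 = 70.11 dB(A).
conveyor drive: 77.1 − 20·log₁₀(37.6/4.9) = 77.1 − 17.70 = 59.40 dB(A).
cooling tower: 86.9 − 20·log₁₀(58.6/4.9) = 86.9 − 21.55 = 65.35 dB(A).
Σ 10^(L/10) = 1.630e+08 → L_total = 10·log₁₀(1.630e+08) = 82.12 dB(A).

82.1 dB(A)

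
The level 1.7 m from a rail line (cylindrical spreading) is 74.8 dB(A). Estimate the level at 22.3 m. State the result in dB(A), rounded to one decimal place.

63.6 dB(A)

For a line source, L₂ = L₁ − 10·log₁₀(r₂/r₁).
L₂ = 74.8 − 10·log₁₀(22.3/1.7) = 74.8 − 11.179 = 63.62 dB(A).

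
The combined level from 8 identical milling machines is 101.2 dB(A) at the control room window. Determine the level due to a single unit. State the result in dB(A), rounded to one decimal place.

Dividing the total intensity by 8 lowers the level by 10·log₁₀ 8 = 9.031 dB: L₁ = 101.2 − 9.031.

92.2 dB(A)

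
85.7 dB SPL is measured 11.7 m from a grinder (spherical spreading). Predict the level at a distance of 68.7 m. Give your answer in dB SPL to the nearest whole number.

Point-source attenuation: ΔL = 20·log₁₀(r₂/r₁) = 20·log₁₀(68.7/11.7) = 15.375 dB.
L₂ = 85.7 − 20·log₁₀(68.7/11.7) = 85.7 − 15.375 = 70.32 dB SPL.

70 dB SPL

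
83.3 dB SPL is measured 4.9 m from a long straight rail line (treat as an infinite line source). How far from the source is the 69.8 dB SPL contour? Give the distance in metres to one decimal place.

109.7 m

Line-source spreading drops the level by 10·log₁₀(r₂/r₁); inverting, r₂/r₁ = 10^(ΔL/10).
r₂ = 4.9·10^((83.3−69.8)/10) = 4.9·10^(13.5/10) = 109.70 m.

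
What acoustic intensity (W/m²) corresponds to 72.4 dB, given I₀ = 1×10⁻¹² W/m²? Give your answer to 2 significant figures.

1.7e-05 W/m²

L = 10·log₁₀(I/I₀) ⇒ I = I₀·10^(L/10) = 10⁻¹² × 10^7.24.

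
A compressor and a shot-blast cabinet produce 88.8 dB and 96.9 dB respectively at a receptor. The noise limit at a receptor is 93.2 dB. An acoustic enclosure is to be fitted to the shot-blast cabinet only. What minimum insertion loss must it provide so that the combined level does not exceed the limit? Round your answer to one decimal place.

5.7 dB

Fixed contribution from the other source: Σ 10^(L/10) = 10^(88.8/10) = 7.586e+08 (88.80 dB).
To meet 93.2 dB overall, the treated shot-blast cabinet may contribute at most 10^(93.2/10) − 7.586e+08 = 1.331e+09, i.e. 91.24 dB.
Required insertion loss = 96.9 − 91.24 = 5.66 dB.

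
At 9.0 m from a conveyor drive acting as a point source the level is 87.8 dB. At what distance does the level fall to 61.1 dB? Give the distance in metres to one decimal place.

For a point source L₁ − L₂ = 20·log₁₀(r₂/r₁), so r₂ = r₁·10^((L₁−L₂)/20).
r₂ = 9.0·10^((87.8−61.1)/20) = 9.0·10^(26.7/20) = 194.64 m.

194.6 m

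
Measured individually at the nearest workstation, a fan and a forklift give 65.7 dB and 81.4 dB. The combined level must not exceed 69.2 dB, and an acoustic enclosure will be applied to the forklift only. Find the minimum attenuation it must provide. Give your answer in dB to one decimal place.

Fixed contribution from the other source: Σ 10^(L/10) = 10^(65.7/10) = 3.715e+06 (65.70 dB).
To meet 69.2 dB overall, the treated forklift may contribute at most 10^(69.2/10) − 3.715e+06 = 4.602e+06, i.e. 66.63 dB.
Required insertion loss = 81.4 − 66.63 = 14.77 dB.

14.8 dB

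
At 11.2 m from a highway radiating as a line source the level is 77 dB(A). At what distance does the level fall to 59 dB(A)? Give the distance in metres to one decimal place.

706.7 m

For a line source L₁ − L₂ = 10·log₁₀(r₂/r₁), so r₂ = r₁·10^((L₁−L₂)/10).
r₂ = 11.2·10^((77−59)/10) = 11.2·10^(18.0/10) = 706.67 m.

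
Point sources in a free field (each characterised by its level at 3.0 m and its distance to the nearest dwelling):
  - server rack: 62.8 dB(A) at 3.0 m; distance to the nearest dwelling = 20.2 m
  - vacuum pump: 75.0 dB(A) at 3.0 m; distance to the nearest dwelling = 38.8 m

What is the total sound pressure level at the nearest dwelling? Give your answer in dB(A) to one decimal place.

53.6 dB(A)

Apply inverse-square spreading to bring every level to the receiver, then sum 10^(L/10).
server rack: 62.8 − 20·log₁₀(20.2/3.0) = 62.8 − 16.56 = 46.24 dB(A).
vacuum pump: 75.0 − 20·log₁₀(38.8/3.0) = 75.0 − 22.23 = 52.77 dB(A).
Σ 10^(L/10) = 2.311e+05 → L_total = 10·log₁₀(2.311e+05) = 53.64 dB(A).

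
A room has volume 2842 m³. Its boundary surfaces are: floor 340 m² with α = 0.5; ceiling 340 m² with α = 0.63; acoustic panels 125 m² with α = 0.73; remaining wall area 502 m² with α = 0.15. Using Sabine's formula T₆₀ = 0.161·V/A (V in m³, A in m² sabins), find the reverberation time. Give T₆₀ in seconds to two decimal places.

0.83 s

Summing Sᵢαᵢ: 340·0.5 + 340·0.63 + 125·0.73 + 502·0.15 = 550.75 m².
T₆₀ = 0.161 × 2842 / 550.75 = 0.831 s.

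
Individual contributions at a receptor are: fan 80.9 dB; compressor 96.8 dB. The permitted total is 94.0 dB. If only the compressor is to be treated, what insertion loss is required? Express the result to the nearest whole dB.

Fixed contribution from the other source: Σ 10^(L/10) = 10^(80.9/10) = 1.230e+08 (80.90 dB).
To meet 94.0 dB overall, the treated compressor may contribute at most 10^(94.0/10) − 1.230e+08 = 2.389e+09, i.e. 93.78 dB.
Required insertion loss = 96.8 − 93.78 = 3.02 dB.

3 dB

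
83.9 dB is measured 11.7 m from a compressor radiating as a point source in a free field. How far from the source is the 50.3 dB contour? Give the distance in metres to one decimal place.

Point-source spreading drops the level by 20·log₁₀(r₂/r₁); inverting, r₂/r₁ = 10^(ΔL/20).
r₂ = 11.7·10^((83.9−50.3)/20) = 11.7·10^(33.6/20) = 560.00 m.

560.0 m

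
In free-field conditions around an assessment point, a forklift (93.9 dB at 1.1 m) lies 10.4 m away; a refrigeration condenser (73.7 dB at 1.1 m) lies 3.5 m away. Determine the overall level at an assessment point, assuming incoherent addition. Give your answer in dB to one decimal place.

74.7 dB

First find each source's level at the receiver (point-source: −20·log₁₀(r/r_ref)), then combine on an intensity basis.
forklift: 93.9 − 20·log₁₀(10.4/1.1) = 93.9 − 19.51 = 74.39 dB.
refrigeration condenser: 73.7 − 20·log₁₀(3.5/1.1) = 73.7 − 10.05 = 63.65 dB.
Σ 10^(L/10) = 2.978e+07 → L_total = 10·log₁₀(2.978e+07) = 74.74 dB.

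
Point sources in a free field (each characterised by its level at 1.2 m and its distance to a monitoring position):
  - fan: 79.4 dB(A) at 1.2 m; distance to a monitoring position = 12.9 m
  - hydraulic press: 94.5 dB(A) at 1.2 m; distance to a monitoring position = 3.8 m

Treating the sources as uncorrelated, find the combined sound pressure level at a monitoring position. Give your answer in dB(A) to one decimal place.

Propagate each source to the receiver with L = L_ref − 20·log₁₀(r/r_ref), then add intensities.
fan: 79.4 − 20·log₁₀(12.9/1.2) = 79.4 − 20.63 = 58.77 dB(A).
hydraulic press: 94.5 − 20·log₁₀(3.8/1.2) = 94.5 − 10.01 = 84.49 dB(A).
Σ 10^(L/10) = 2.818e+08 → L_total = 10·log₁₀(2.818e+08) = 84.50 dB(A).

84.5 dB(A)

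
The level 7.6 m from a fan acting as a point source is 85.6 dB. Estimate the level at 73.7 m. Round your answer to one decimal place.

65.9 dB

Spherical spreading from a point source gives a 20·log₁₀(r₂/r₁) drop.
L₂ = 85.6 − 20·log₁₀(73.7/7.6) = 85.6 − 19.733 = 65.87 dB.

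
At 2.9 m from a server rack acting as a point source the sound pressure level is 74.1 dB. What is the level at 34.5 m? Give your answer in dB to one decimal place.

Spherical spreading from a point source gives a 20·log₁₀(r₂/r₁) drop.
L₂ = 74.1 − 20·log₁₀(34.5/2.9) = 74.1 − 21.508 = 52.59 dB.

52.6 dB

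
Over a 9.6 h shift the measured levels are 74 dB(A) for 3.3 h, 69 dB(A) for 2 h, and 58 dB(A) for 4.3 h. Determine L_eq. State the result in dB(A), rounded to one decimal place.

Weight each interval's intensity by its duration and average over T = 9.6 h:
Σ tᵢ·10^(Lᵢ/10) = 3.3·10^(74/10) + 2·10^(69/10) + 4.3·10^(58/10) = 1.015e+08.
L_eq = 10·log₁₀(1.015e+08/9.6) = 70.24 dB(A).

70.2 dB(A)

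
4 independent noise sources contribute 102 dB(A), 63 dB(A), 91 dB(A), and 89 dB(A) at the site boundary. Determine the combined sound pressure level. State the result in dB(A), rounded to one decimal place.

For uncorrelated sources the intensities add, so convert each level to linear form, sum, and take 10·log₁₀ of the total.
Σ 10^(L/10) = 10^(102/10) + 10^(63/10) + 10^(91/10) + 10^(89/10) = 1.790e+10.
L_total = 10·log₁₀(1.790e+10) = 102.53 dB(A).

102.5 dB(A)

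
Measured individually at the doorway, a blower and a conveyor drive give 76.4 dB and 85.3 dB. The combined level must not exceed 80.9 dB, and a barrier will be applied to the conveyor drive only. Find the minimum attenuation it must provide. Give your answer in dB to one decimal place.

Fixed contribution from the other source: Σ 10^(L/10) = 10^(76.4/10) = 4.365e+07 (76.40 dB).
The limit corresponds to 10^(80.9/10) = 1.230e+08; subtracting the fixed part leaves 7.938e+07 for the conveyor drive, i.e. 79.00 dB.
Required insertion loss = 85.3 − 79.00 = 6.30 dB.

6.3 dB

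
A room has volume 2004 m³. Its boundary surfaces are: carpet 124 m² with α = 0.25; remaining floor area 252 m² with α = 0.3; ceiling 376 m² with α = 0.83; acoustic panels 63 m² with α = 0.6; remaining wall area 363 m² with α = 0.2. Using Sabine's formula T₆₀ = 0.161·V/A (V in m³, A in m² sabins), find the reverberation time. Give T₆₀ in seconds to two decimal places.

A = Σ Sᵢαᵢ = 124·0.25 + 252·0.3 + 376·0.83 + 63·0.6 + 363·0.2 = 529.08 m².
T₆₀ = 0.161·V/A = 0.161·2004/529.08 = 0.610 s.

0.61 s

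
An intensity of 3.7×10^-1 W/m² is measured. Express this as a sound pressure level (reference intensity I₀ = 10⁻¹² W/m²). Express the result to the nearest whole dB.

116 dB

L = 10·log₁₀(I/I₀) = 10·log₁₀(3.7×10^-1/10⁻¹²) = 10·log₁₀(3.7×10^11).
L = 10·(0.5682 + 11) = 115.68 dB.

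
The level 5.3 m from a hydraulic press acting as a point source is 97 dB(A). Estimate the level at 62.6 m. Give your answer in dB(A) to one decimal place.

Point-source attenuation: ΔL = 20·log₁₀(r₂/r₁) = 20·log₁₀(62.6/5.3) = 21.446 dB.
L₂ = 97 − 20·log₁₀(62.6/5.3) = 97 − 21.446 = 75.55 dB(A).

75.6 dB(A)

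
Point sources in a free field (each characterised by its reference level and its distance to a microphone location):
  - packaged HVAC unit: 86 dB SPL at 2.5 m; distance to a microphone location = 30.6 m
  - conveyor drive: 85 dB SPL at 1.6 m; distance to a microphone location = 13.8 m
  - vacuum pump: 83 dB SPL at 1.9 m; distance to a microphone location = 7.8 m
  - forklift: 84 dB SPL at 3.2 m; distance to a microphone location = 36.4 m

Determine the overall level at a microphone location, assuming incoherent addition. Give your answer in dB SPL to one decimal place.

73.2 dB SPL

Propagate each source to the receiver with L = L_ref − 20·log₁₀(r/r_ref), then add intensities.
packaged HVAC unit: 86 − 20·log₁₀(30.6/2.5) = 86 − 21.76 = 64.24 dB SPL.
conveyor drive: 85 − 20·log₁₀(13.8/1.6) = 85 − 18.72 = 66.28 dB SPL.
vacuum pump: 83 − 20·log₁₀(7.8/1.9) = 83 − 12.27 = 70.73 dB SPL.
forklift: 84 − 20·log₁₀(36.4/3.2) = 84 − 21.12 = 62.88 dB SPL.
Σ 10^(L/10) = 2.069e+07 → L_total = 10·log₁₀(2.069e+07) = 73.16 dB SPL.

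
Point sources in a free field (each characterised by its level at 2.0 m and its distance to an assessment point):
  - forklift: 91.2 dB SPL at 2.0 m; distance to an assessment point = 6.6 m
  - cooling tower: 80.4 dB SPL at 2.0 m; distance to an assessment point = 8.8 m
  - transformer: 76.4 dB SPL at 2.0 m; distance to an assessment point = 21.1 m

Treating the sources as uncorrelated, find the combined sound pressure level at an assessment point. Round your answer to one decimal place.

First find each source's level at the receiver (point-source: −20·log₁₀(r/r_ref)), then combine on an intensity basis.
forklift: 91.2 − 20·log₁₀(6.6/2.0) = 91.2 − 10.37 = 80.83 dB SPL.
cooling tower: 80.4 − 20·log₁₀(8.8/2.0) = 80.4 − 12.87 = 67.53 dB SPL.
transformer: 76.4 − 20·log₁₀(21.1/2.0) = 76.4 − 20.47 = 55.93 dB SPL.
Σ 10^(L/10) = 1.271e+08 → L_total = 10·log₁₀(1.271e+08) = 81.04 dB SPL.

81.0 dB SPL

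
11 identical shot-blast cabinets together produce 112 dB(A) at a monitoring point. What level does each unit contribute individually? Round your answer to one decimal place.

For N identical incoherent sources L_total = L₁ + 10·log₁₀ N, so L₁ = 112 − 10·log₁₀(11) = 112 − 10.414.

101.6 dB(A)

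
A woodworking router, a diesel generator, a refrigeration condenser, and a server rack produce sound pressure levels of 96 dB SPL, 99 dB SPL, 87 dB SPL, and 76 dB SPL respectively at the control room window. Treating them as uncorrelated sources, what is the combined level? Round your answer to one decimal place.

101.0 dB SPL

For uncorrelated sources the intensities add, so convert each level to linear form, sum, and take 10·log₁₀ of the total.
Σ 10^(L/10) = 10^(96/10) + 10^(99/10) + 10^(87/10) + 10^(76/10) = 1.247e+10.
L_total = 10·log₁₀(1.247e+10) = 100.96 dB SPL.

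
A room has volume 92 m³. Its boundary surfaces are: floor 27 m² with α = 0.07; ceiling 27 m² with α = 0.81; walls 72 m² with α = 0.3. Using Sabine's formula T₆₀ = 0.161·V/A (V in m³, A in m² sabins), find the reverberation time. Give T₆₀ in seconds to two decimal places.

0.33 s

Total absorption A = 27·0.07 + 27·0.81 + 72·0.3 = 45.36 m² sabins.
T₆₀ = 0.161 × 92 / 45.36 = 0.327 s.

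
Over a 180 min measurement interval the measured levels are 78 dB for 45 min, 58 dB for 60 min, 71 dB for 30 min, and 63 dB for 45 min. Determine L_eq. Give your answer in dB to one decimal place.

Weight each interval's intensity by its duration and average over T = 180 min:
Σ tᵢ·10^(Lᵢ/10) = 45·10^(78/10) + 60·10^(58/10) + 30·10^(71/10) + 45·10^(63/10) = 3.345e+09.
L_eq = 10·log₁₀(3.345e+09/180) = 72.69 dB.

72.7 dB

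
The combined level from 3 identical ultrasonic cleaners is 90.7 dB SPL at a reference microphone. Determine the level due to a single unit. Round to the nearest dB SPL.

For N identical incoherent sources L_total = L₁ + 10·log₁₀ N, so L₁ = 90.7 − 10·log₁₀(3) = 90.7 − 4.771.

86 dB SPL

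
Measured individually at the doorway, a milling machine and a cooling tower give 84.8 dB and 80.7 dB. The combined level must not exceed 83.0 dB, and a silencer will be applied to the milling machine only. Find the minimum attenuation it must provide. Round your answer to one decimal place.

Fixed contribution from the other source: Σ 10^(L/10) = 10^(80.7/10) = 1.175e+08 (80.70 dB).
The limit corresponds to 10^(83.0/10) = 1.995e+08; subtracting the fixed part leaves 8.204e+07 for the milling machine, i.e. 79.14 dB.
Required insertion loss = 84.8 − 79.14 = 5.66 dB.

5.7 dB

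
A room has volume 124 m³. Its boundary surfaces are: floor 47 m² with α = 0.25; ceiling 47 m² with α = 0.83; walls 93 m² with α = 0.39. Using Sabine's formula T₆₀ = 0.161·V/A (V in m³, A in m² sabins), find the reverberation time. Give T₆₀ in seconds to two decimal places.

0.23 s

Total absorption A = 47·0.25 + 47·0.83 + 93·0.39 = 87.03 m² sabins.
T₆₀ = 0.161 × 124 / 87.03 = 0.229 s.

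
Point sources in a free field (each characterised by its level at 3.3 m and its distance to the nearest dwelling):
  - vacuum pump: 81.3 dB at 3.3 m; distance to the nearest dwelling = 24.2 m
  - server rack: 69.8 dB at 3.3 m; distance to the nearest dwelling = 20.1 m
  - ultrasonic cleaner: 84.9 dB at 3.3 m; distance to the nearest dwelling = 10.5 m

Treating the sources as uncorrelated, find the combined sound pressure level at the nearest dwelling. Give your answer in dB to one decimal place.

Propagate each source to the receiver with L = L_ref − 20·log₁₀(r/r_ref), then add intensities.
vacuum pump: 81.3 − 20·log₁₀(24.2/3.3) = 81.3 − 17.31 = 63.99 dB.
server rack: 69.8 − 20·log₁₀(20.1/3.3) = 69.8 − 15.69 = 54.11 dB.
ultrasonic cleaner: 84.9 − 20·log₁₀(10.5/3.3) = 84.9 − 10.05 = 74.85 dB.
Σ 10^(L/10) = 3.329e+07 → L_total = 10·log₁₀(3.329e+07) = 75.22 dB.

75.2 dB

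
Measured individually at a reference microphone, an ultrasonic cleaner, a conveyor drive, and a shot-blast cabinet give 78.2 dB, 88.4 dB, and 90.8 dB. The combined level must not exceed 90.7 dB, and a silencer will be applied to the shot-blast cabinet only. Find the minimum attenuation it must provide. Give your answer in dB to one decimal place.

4.6 dB

Everything except the shot-blast cabinet sums to 10^(78.2/10) + 10^(88.4/10) = 7.579e+08 in linear terms, 88.80 dB.
The limit corresponds to 10^(90.7/10) = 1.175e+09; subtracting the fixed part leaves 4.170e+08 for the shot-blast cabinet, i.e. 86.20 dB.
Required insertion loss = 90.8 − 86.20 = 4.60 dB.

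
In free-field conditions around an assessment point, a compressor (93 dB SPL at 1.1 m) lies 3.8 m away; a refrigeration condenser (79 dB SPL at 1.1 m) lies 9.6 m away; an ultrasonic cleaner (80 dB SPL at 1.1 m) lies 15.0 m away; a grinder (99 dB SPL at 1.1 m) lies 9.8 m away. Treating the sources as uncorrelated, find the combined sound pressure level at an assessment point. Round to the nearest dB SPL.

Apply inverse-square spreading to bring every level to the receiver, then sum 10^(L/10).
compressor: 93 − 20·log₁₀(3.8/1.1) = 93 − 10.77 = 82.23 dB SPL.
refrigeration condenser: 79 − 20·log₁₀(9.6/1.1) = 79 − 18.82 = 60.18 dB SPL.
ultrasonic cleaner: 80 − 20·log₁₀(15.0/1.1) = 80 − 22.69 = 57.31 dB SPL.
grinder: 99 − 20·log₁₀(9.8/1.1) = 99 − 19.00 = 80.00 dB SPL.
Σ 10^(L/10) = 2.689e+08 → L_total = 10·log₁₀(2.689e+08) = 84.30 dB SPL.

84 dB SPL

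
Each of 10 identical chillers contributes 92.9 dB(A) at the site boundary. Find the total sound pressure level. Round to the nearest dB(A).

L_total = L₁ + 10·log₁₀ N for N identical incoherent sources.
L_total = 92.9 + 10·log₁₀(10) = 92.9 + 10.000 = 102.90 dB(A).

103 dB(A)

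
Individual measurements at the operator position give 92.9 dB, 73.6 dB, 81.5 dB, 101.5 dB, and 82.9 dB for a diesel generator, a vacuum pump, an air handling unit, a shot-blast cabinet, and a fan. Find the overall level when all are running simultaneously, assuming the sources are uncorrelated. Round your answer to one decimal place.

For uncorrelated sources the intensities add, so convert each level to linear form, sum, and take 10·log₁₀ of the total.
Σ 10^(L/10) = 10^(92.9/10) + 10^(73.6/10) + 10^(81.5/10) + 10^(101.5/10) + 10^(82.9/10) = 1.643e+10.
L_total = 10·log₁₀(1.643e+10) = 102.16 dB.

102.2 dB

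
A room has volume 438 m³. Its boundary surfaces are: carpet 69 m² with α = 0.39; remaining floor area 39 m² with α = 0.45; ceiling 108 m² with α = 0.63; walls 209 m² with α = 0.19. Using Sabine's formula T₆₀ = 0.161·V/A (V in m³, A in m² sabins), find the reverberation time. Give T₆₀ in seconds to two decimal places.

0.46 s

Total absorption A = 69·0.39 + 39·0.45 + 108·0.63 + 209·0.19 = 152.21 m² sabins.
T₆₀ = 0.161 × 438 / 152.21 = 0.463 s.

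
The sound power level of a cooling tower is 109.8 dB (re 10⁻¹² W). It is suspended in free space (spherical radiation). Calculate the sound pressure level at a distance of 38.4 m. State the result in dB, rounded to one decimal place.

Free-field spherical radiation: L_p = L_w − 10·log₁₀(4π·r²), r = 38.4 m.
4π·r² = 1.853e+04 m², 10·log₁₀ of that is 42.679 dB.
L_p = 109.8 − 42.679 = 67.12 dB.

67.1 dB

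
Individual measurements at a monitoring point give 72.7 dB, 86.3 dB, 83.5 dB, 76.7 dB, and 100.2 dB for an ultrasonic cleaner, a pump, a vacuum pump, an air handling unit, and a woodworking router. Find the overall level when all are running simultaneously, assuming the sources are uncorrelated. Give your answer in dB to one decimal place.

100.5 dB

For uncorrelated sources the intensities add, so convert each level to linear form, sum, and take 10·log₁₀ of the total.
Σ 10^(L/10) = 10^(72.7/10) + 10^(86.3/10) + 10^(83.5/10) + 10^(76.7/10) + 10^(100.2/10) = 1.119e+10.
L_total = 10·log₁₀(1.119e+10) = 100.49 dB.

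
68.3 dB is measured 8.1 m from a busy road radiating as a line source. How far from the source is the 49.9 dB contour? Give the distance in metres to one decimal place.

The 18.4 dB drop corresponds to a distance ratio of 10^(18.4/10) for a line source.
r₂ = 8.1·10^((68.3−49.9)/10) = 8.1·10^(18.4/10) = 560.38 m.

560.4 m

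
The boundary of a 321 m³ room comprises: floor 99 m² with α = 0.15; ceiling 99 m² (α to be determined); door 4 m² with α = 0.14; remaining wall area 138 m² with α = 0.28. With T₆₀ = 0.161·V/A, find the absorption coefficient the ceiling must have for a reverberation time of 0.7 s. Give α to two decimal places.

A = 0.161·V/T₆₀ = 0.161·321/0.7 = 73.83 m² sabins.
Absorption from the other surfaces = 99·0.15 + 4·0.14 + 138·0.28 = 54.05 m², so the ceiling must supply 19.78 m² over 99 m².
α = 19.78/99 = 0.200.

0.20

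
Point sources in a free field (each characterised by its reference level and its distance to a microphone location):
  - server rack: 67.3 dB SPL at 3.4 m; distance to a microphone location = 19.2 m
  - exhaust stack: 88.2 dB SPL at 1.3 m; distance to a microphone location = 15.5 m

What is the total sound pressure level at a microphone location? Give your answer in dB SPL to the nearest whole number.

67 dB SPL

First find each source's level at the receiver (point-source: −20·log₁₀(r/r_ref)), then combine on an intensity basis.
server rack: 67.3 − 20·log₁₀(19.2/3.4) = 67.3 − 15.04 = 52.26 dB SPL.
exhaust stack: 88.2 − 20·log₁₀(15.5/1.3) = 88.2 − 21.53 = 66.67 dB SPL.
Σ 10^(L/10) = 4.816e+06 → L_total = 10·log₁₀(4.816e+06) = 66.83 dB SPL.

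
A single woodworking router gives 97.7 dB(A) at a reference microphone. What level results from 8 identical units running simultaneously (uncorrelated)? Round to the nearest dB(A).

107 dB(A)

N identical incoherent sources raise the level by 10·log₁₀ N.
L_total = 97.7 + 10·log₁₀(8) = 97.7 + 9.031 = 106.73 dB(A).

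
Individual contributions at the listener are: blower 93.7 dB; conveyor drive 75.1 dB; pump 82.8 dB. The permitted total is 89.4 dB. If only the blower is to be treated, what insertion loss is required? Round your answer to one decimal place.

Everything except the blower sums to 10^(75.1/10) + 10^(82.8/10) = 2.229e+08 in linear terms, 83.48 dB.
To meet 89.4 dB overall, the treated blower may contribute at most 10^(89.4/10) − 2.229e+08 = 6.481e+08, i.e. 88.12 dB.
Required insertion loss = 93.7 − 88.12 = 5.58 dB.

5.6 dB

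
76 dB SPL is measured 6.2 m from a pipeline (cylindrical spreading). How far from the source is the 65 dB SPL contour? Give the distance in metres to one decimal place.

78.1 m

For a line source L₁ − L₂ = 10·log₁₀(r₂/r₁), so r₂ = r₁·10^((L₁−L₂)/10).
r₂ = 6.2·10^((76−65)/10) = 6.2·10^(11.0/10) = 78.05 m.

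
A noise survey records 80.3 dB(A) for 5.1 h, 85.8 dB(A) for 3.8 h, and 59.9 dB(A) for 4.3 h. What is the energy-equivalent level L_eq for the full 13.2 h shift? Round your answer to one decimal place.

Weight each interval's intensity by its duration and average over T = 13.2 h:
Σ tᵢ·10^(Lᵢ/10) = 5.1·10^(80.3/10) + 3.8·10^(85.8/10) + 4.3·10^(59.9/10) = 1.995e+09.
L_eq = 10·log₁₀(1.995e+09/13.2) = 81.79 dB(A).

81.8 dB(A)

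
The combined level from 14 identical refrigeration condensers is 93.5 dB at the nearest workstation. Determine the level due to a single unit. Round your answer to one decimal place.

82.0 dB

Dividing the total intensity by 14 lowers the level by 10·log₁₀ 14 = 11.461 dB: L₁ = 93.5 − 11.461.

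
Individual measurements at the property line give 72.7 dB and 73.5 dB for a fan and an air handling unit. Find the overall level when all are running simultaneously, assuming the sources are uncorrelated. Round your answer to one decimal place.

For uncorrelated sources the intensities add, so convert each level to linear form, sum, and take 10·log₁₀ of the total.
Σ 10^(L/10) = 10^(72.7/10) + 10^(73.5/10) = 4.101e+07.
L_total = 10·log₁₀(4.101e+07) = 76.13 dB.

76.1 dB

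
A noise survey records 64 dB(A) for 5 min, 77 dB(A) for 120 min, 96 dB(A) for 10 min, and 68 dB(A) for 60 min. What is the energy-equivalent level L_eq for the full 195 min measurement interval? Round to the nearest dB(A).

Weight each interval's intensity by its duration and average over T = 195 min:
Σ tᵢ·10^(Lᵢ/10) = 5·10^(64/10) + 120·10^(77/10) + 10·10^(96/10) + 60·10^(68/10) = 4.622e+10.
L_eq = 10·log₁₀(4.622e+10/195) = 83.75 dB(A).

84 dB(A)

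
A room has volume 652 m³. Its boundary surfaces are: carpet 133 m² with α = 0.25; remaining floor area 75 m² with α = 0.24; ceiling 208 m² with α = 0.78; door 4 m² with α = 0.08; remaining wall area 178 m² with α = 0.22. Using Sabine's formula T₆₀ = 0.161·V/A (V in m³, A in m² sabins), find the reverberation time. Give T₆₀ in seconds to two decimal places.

0.41 s

A = Σ Sᵢαᵢ = 133·0.25 + 75·0.24 + 208·0.78 + 4·0.08 + 178·0.22 = 252.97 m².
T₆₀ = 0.161 × 652 / 252.97 = 0.415 s.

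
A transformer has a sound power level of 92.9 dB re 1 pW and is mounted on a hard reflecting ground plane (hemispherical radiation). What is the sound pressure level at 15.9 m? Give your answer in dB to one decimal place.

60.9 dB

L_p = L_w − 10·log₁₀(2π·r²) with r = 15.9 m.
2π·r² = 1588 m², 10·log₁₀ of that is 32.010 dB.
L_p = 92.9 − 32.010 = 60.89 dB.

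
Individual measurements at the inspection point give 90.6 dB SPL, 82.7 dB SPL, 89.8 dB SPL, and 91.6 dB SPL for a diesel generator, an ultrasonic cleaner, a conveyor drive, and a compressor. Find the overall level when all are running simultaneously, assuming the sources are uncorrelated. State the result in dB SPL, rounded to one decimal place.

For uncorrelated sources the intensities add, so convert each level to linear form, sum, and take 10·log₁₀ of the total.
Σ 10^(L/10) = 10^(90.6/10) + 10^(82.7/10) + 10^(89.8/10) + 10^(91.6/10) = 3.735e+09.
L_total = 10·log₁₀(3.735e+09) = 95.72 dB SPL.

95.7 dB SPL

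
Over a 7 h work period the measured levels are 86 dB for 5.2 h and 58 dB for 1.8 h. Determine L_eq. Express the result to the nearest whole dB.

85 dB

L_eq = 10·log₁₀[(1/T)·Σ tᵢ·10^(Lᵢ/10)] with T = 7 h.
Σ tᵢ·10^(Lᵢ/10) = 5.2·10^(86/10) + 1.8·10^(58/10) = 2.071e+09.
L_eq = 10·log₁₀(2.071e+09/7) = 84.71 dB.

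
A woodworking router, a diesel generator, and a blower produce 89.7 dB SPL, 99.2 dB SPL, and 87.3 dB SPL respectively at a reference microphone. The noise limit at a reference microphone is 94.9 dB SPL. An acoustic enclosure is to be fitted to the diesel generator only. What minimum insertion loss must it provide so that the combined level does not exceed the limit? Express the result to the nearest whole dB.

The untreated sources together contribute 10^(89.7/10) + 10^(87.3/10) = 1.470e+09, i.e. 91.67 dB SPL.
To meet 94.9 dB SPL overall, the treated diesel generator may contribute at most 10^(94.9/10) − 1.470e+09 = 1.620e+09, i.e. 92.10 dB SPL.
So the diesel generator must be reduced from 99.2 to 92.10 dB SPL: IL = 7.10 dB.

7 dB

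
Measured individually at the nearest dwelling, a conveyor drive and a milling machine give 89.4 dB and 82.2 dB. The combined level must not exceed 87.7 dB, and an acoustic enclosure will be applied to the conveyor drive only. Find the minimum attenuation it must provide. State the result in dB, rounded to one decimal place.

Everything except the conveyor drive sums to 10^(82.2/10) = 1.660e+08 in linear terms, 82.20 dB.
To meet 87.7 dB overall, the treated conveyor drive may contribute at most 10^(87.7/10) − 1.660e+08 = 4.229e+08, i.e. 86.26 dB.
Required insertion loss = 89.4 − 86.26 = 3.14 dB.

3.1 dB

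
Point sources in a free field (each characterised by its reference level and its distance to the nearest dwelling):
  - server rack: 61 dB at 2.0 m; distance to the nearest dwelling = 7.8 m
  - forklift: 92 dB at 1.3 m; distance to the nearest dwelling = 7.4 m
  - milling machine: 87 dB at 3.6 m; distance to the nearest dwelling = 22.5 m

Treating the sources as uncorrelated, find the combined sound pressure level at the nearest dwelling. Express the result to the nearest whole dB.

First find each source's level at the receiver (point-source: −20·log₁₀(r/r_ref)), then combine on an intensity basis.
server rack: 61 − 20·log₁₀(7.8/2.0) = 61 − 11.82 = 49.18 dB.
forklift: 92 − 20·log₁₀(7.4/1.3) = 92 − 15.11 = 76.89 dB.
milling machine: 87 − 20·log₁₀(22.5/3.6) = 87 − 15.92 = 71.08 dB.
Σ 10^(L/10) = 6.183e+07 → L_total = 10·log₁₀(6.183e+07) = 77.91 dB.

78 dB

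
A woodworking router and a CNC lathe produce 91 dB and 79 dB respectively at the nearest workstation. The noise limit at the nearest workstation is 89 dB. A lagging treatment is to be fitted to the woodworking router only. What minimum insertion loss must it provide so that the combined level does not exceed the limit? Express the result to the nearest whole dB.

2 dB

Everything except the woodworking router sums to 10^(79/10) = 7.943e+07 in linear terms, 79.00 dB.
To meet 89 dB overall, the treated woodworking router may contribute at most 10^(89/10) − 7.943e+07 = 7.149e+08, i.e. 88.54 dB.
Required insertion loss = 91 − 88.54 = 2.46 dB.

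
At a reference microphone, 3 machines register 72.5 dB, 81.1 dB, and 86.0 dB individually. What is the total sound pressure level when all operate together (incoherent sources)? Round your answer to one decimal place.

Incoherent sources combine by intensity addition: L_total = 10·log₁₀(Σ 10^(L_i/10)).
Σ 10^(L/10) = 10^(72.5/10) + 10^(81.1/10) + 10^(86.0/10) = 5.447e+08.
L_total = 10·log₁₀(5.447e+08) = 87.36 dB.

87.4 dB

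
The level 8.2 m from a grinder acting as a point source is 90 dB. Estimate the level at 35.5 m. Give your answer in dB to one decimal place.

77.3 dB

Point-source attenuation: ΔL = 20·log₁₀(r₂/r₁) = 20·log₁₀(35.5/8.2) = 12.728 dB.
L₂ = 90 − 20·log₁₀(35.5/8.2) = 90 − 12.728 = 77.27 dB.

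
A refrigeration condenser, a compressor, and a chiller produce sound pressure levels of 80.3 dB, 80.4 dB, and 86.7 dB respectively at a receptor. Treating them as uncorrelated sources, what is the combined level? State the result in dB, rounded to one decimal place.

Incoherent sources combine by intensity addition: L_total = 10·log₁₀(Σ 10^(L_i/10)).
Σ 10^(L/10) = 10^(80.3/10) + 10^(80.4/10) + 10^(86.7/10) = 6.845e+08.
L_total = 10·log₁₀(6.845e+08) = 88.35 dB.

88.4 dB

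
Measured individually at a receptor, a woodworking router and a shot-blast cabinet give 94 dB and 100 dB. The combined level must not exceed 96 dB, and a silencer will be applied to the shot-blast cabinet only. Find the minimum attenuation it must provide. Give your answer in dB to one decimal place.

8.3 dB

Fixed contribution from the other source: Σ 10^(L/10) = 10^(94/10) = 2.512e+09 (94.00 dB).
To meet 96 dB overall, the treated shot-blast cabinet may contribute at most 10^(96/10) − 2.512e+09 = 1.469e+09, i.e. 91.67 dB.
Required insertion loss = 100 − 91.67 = 8.33 dB.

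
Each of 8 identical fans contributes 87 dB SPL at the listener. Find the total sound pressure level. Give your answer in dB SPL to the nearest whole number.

96 dB SPL

With 8 equal, uncorrelated contributions the intensity is 8× that of one unit, giving a rise of 10·log₁₀ 8.
L_total = 87 + 10·log₁₀(8) = 87 + 9.031 = 96.03 dB SPL.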